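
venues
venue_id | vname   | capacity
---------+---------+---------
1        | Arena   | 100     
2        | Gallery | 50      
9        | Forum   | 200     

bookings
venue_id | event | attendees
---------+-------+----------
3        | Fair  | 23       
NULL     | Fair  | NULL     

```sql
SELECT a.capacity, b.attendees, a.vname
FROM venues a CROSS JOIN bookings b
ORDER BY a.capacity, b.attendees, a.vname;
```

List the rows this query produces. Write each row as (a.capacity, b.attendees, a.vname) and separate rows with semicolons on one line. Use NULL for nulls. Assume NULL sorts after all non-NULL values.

(50, 23, Gallery); (50, NULL, Gallery); (100, 23, Arena); (100, NULL, Arena); (200, 23, Forum); (200, NULL, Forum)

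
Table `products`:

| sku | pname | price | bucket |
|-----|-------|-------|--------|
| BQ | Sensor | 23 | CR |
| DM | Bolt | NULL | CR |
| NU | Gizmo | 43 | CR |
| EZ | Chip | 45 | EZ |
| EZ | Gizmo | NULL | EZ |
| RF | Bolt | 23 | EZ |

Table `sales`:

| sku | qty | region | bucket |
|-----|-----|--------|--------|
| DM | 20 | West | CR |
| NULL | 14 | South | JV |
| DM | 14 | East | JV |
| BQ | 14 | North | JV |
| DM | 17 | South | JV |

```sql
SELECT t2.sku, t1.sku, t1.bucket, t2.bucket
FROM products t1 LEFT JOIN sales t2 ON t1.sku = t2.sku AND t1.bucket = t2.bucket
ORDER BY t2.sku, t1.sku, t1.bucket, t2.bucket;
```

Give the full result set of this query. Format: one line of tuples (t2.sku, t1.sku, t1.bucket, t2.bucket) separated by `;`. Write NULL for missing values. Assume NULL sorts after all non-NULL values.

(DM, DM, CR, CR); (NULL, BQ, CR, NULL); (NULL, EZ, EZ, NULL); (NULL, EZ, EZ, NULL); (NULL, NU, CR, NULL); (NULL, RF, EZ, NULL)

LEFT JOIN keeps every row from `products`; unmatched rows get NULL for `sales`'s columns.
Matching on t1.sku = t2.sku AND t1.bucket = t2.bucket. A NULL in a compared column never satisfies the condition.
Matched pairs: 1; unmatched t1 rows kept: 5.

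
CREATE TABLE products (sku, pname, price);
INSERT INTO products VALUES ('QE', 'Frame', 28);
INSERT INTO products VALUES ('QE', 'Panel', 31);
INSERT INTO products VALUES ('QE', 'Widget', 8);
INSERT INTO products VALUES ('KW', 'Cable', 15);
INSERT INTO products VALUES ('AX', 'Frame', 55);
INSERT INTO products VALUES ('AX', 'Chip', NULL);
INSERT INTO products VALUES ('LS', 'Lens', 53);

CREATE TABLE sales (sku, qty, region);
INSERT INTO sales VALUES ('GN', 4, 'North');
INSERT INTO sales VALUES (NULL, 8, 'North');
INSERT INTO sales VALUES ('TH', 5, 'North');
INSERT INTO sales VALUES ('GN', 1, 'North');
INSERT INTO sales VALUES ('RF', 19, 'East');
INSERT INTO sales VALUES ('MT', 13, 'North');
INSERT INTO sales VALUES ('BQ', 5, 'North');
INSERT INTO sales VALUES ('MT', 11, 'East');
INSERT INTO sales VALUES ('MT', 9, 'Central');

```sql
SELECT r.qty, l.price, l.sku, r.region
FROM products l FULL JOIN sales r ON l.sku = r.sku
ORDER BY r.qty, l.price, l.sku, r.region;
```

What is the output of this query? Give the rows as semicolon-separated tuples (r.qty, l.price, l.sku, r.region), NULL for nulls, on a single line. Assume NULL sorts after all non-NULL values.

FULL OUTER JOIN keeps every row from both sides; unmatched rows get NULL for the other side's columns.
Matching on l.sku = r.sku. A NULL in a compared column never satisfies the condition.
- sku=QE: no r row matches, row kept with r columns NULL.
- sku=QE: no r row matches, row kept with r columns NULL.
- sku=QE: no r row matches, row kept with r columns NULL.
- sku=KW: no r row matches, row kept with r columns NULL.
- sku=AX: no r row matches, row kept with r columns NULL.
- sku=AX: no r row matches, row kept with r columns NULL.
- sku=LS: no r row matches, row kept with r columns NULL.
- plus 9 unmatched r row(s), each kept with NULL l columns.

(1, NULL, NULL, North); (4, NULL, NULL, North); (5, NULL, NULL, North); (5, NULL, NULL, North); (8, NULL, NULL, North); (9, NULL, NULL, Central); (11, NULL, NULL, East); (13, NULL, NULL, North); (19, NULL, NULL, East); (NULL, 8, QE, NULL); (NULL, 15, KW, NULL); (NULL, 28, QE, NULL); (NULL, 31, QE, NULL); (NULL, 53, LS, NULL); (NULL, 55, AX, NULL); (NULL, NULL, AX, NULL)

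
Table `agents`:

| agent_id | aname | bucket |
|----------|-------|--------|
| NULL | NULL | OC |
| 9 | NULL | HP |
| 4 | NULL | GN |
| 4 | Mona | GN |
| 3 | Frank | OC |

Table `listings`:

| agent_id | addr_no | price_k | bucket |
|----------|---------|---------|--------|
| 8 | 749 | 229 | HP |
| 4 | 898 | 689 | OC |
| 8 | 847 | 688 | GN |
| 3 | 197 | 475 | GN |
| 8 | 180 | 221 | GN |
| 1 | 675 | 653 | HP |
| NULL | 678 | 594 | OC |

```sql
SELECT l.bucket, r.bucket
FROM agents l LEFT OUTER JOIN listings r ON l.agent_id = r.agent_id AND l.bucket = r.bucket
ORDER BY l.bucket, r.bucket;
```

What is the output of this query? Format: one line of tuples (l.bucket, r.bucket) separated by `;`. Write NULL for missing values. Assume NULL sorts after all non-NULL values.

(GN, NULL); (GN, NULL); (HP, NULL); (OC, NULL); (OC, NULL)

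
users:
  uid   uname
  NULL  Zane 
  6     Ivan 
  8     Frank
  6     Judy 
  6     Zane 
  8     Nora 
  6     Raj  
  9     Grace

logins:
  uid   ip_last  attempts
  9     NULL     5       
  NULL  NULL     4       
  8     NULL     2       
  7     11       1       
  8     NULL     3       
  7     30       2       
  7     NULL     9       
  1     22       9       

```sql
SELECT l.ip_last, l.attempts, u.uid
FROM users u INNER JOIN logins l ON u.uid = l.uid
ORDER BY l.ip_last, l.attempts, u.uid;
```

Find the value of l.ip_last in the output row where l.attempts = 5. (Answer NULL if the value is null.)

NULL

INNER JOIN keeps only pairs where the ON condition holds.
Matching on u.uid = l.uid. A NULL in a compared column never satisfies the condition.
Matched pairs: 5.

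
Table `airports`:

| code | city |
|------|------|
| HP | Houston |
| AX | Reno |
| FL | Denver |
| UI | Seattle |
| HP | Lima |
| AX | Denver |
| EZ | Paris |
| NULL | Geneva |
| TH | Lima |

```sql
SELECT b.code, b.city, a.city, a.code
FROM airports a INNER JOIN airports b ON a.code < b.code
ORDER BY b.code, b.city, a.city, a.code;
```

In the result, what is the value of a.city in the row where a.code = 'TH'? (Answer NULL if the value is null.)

INNER JOIN keeps only pairs where the ON condition holds.
Matching on a.code < b.code. A NULL in a compared column never satisfies the condition.
Matched pairs: 26.

Lima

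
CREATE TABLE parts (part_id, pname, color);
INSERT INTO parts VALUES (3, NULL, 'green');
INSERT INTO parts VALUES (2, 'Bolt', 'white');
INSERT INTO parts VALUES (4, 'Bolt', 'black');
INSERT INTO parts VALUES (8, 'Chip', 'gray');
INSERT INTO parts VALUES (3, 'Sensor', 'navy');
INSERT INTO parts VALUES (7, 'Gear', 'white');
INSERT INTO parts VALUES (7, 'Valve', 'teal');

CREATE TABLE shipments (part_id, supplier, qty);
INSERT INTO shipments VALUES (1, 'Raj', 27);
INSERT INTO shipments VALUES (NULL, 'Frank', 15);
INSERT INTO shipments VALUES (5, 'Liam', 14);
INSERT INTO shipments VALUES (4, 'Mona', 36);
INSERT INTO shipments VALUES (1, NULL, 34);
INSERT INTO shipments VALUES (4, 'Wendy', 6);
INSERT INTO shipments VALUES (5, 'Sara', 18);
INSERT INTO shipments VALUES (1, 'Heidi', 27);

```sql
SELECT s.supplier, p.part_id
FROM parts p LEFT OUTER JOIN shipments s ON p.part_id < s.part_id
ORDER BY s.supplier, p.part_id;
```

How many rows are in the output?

LEFT JOIN keeps every row from `parts`; unmatched rows get NULL for `shipments`'s columns.
Matching on p.part_id < s.part_id. A NULL in a compared column never satisfies the condition.
Matched pairs: 14; unmatched p rows kept: 3.
Total: 14 matched + 3 padded = 17 rows.

17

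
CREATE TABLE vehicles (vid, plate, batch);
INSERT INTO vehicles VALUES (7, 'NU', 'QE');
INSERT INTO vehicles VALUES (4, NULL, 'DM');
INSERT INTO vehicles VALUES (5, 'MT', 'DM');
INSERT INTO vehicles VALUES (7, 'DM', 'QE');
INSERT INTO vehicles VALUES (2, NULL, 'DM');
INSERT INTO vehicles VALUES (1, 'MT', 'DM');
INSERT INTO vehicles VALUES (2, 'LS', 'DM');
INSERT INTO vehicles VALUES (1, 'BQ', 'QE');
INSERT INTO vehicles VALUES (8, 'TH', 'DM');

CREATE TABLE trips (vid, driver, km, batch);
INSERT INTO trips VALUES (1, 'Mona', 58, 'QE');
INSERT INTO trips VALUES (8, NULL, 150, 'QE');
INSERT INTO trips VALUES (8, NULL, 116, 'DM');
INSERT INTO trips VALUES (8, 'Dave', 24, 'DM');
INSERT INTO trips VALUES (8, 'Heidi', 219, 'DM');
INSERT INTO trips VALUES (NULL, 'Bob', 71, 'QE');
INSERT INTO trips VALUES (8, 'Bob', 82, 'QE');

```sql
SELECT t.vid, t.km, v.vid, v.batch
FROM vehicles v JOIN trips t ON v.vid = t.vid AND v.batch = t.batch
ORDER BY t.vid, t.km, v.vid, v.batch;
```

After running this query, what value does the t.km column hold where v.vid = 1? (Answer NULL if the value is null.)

INNER JOIN keeps only pairs where the ON condition holds.
Matching on v.vid = t.vid AND v.batch = t.batch. A NULL in a compared column never satisfies the condition.
Matched pairs: 4.

58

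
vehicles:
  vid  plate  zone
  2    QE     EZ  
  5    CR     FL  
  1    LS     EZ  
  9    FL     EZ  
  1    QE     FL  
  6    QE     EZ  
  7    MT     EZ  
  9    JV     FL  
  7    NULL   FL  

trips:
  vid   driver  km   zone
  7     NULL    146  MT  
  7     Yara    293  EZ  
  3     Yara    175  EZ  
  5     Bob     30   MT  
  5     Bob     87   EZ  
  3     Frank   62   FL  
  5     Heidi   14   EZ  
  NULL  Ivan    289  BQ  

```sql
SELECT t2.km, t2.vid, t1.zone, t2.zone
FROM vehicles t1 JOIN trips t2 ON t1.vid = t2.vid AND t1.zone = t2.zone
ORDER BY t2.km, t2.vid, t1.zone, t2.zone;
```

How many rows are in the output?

INNER JOIN keeps only pairs where the ON condition holds.
Matching on t1.vid = t2.vid AND t1.zone = t2.zone. A NULL in a compared column never satisfies the condition.
- t1[0] vid=2, zone=EZ → no match; dropped.
- t1[1] vid=5, zone=FL → no match; dropped.
- t1[2] vid=1, zone=EZ → no match; dropped.
- t1[3] vid=9, zone=EZ → no match; dropped.
- t1[4] vid=1, zone=FL → no match; dropped.
- t1[5] vid=6, zone=EZ → no match; dropped.
- t1[6] vid=7, zone=EZ → 1 match(es) in t2 → 1 row(s).
- t1[7] vid=9, zone=FL → no match; dropped.
- t1[8] vid=7, zone=FL → no match; dropped.
Total: 1 rows.

1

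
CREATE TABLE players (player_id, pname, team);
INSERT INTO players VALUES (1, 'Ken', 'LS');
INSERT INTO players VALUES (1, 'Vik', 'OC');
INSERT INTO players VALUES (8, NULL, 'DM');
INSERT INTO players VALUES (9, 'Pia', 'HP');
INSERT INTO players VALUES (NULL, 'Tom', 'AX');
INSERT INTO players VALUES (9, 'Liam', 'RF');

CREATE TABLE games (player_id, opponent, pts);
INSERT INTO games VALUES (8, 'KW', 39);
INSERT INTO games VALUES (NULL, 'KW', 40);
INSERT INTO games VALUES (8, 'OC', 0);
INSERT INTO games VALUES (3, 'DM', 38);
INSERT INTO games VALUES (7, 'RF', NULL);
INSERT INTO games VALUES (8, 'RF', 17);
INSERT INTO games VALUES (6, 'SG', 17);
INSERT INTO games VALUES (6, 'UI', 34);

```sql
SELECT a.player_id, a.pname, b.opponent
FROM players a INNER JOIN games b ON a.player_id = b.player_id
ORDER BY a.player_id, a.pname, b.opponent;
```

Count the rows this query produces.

3

INNER JOIN keeps only pairs where the ON condition holds.
Matching on a.player_id = b.player_id. A NULL in a compared column never satisfies the condition.
- a (player_id=1) has no partner → excluded.
- a (player_id=1) has no partner → excluded.
- a (player_id=8) pairs with 3 row(s) of b.
- a (player_id=9) has no partner → excluded.
- a (player_id=NULL) has no partner → excluded.
- a (player_id=9) has no partner → excluded.
Total: 3 rows.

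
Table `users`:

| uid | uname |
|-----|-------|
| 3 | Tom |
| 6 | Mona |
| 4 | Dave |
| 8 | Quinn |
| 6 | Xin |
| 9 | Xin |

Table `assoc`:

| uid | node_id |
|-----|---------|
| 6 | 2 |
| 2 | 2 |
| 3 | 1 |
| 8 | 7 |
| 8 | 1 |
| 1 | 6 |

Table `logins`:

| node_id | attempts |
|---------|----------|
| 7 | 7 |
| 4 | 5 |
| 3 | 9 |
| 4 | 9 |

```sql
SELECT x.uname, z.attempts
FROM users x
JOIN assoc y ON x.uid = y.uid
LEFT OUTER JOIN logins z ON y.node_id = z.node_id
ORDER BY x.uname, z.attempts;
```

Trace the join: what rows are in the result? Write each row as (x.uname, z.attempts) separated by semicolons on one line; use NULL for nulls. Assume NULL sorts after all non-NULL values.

(Mona, NULL); (Quinn, 7); (Quinn, NULL); (Tom, NULL); (Xin, NULL)

Step 1 — x INNER JOIN y on uid → 5 row(s).
Then LEFT JOIN `logins z` on node_id: each of those 5 rows is kept; rows whose y.node_id has no match in z get NULL for z's columns.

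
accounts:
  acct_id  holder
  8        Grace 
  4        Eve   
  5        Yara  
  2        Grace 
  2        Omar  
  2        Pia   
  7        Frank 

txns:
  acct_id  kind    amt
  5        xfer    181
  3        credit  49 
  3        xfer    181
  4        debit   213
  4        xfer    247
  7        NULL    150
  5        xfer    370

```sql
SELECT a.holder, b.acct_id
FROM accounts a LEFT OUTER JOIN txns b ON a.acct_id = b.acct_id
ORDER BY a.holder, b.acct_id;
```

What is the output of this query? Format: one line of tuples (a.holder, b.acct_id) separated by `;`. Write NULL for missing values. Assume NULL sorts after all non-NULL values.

(Eve, 4); (Eve, 4); (Frank, 7); (Grace, NULL); (Grace, NULL); (Omar, NULL); (Pia, NULL); (Yara, 5); (Yara, 5)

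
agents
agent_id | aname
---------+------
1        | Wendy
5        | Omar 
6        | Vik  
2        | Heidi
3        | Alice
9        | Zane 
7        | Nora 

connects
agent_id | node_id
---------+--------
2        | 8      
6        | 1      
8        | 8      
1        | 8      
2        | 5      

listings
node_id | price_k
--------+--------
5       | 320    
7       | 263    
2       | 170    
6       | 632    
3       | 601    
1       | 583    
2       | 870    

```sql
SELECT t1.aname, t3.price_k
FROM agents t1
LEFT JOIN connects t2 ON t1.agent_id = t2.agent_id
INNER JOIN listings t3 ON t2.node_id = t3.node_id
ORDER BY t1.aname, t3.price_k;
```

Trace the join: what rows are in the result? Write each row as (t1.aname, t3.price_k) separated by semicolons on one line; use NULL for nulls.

Evaluate left to right. First `agents t1 LEFT JOIN connects t2` on agent_id: 8 row(s).
Then INNER JOIN `listings t3` on node_id: keep only rows whose t2.node_id appears in t3.

(Heidi, 320); (Vik, 583)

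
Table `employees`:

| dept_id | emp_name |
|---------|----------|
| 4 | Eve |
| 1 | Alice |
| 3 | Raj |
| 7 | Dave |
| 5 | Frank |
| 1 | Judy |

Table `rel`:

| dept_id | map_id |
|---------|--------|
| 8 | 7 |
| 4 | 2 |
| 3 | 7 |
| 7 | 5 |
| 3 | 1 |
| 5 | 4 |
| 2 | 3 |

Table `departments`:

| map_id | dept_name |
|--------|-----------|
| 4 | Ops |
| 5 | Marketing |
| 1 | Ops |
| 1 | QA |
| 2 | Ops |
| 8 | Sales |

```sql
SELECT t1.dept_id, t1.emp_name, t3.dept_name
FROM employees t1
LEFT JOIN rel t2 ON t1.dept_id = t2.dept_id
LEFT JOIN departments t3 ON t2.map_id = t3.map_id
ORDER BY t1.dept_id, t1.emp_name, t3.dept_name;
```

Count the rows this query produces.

Evaluate left to right. First `employees t1 LEFT JOIN rel t2` on dept_id: 7 row(s).
Then LEFT JOIN `departments t3` on map_id: each of those 7 rows is kept; rows whose t2.map_id has no match in t3 get NULL for t3's columns.
Result: 8 row(s).

8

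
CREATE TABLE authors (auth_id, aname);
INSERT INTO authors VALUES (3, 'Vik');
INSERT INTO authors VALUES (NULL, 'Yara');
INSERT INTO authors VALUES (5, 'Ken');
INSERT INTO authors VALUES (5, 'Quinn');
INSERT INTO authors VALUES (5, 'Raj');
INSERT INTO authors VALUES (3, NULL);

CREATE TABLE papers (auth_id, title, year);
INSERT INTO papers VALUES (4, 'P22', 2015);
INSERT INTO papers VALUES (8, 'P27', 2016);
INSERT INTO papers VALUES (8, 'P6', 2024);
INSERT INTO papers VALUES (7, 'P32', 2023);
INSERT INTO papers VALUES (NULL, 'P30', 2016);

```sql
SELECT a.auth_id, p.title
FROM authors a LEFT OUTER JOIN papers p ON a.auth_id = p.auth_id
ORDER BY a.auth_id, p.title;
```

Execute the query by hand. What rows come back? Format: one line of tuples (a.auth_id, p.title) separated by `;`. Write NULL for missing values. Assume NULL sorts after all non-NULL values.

LEFT JOIN keeps every row from `authors`; unmatched rows get NULL for `papers`'s columns.
Matching on a.auth_id = p.auth_id. A NULL in a compared column never satisfies the condition.
- a[0] auth_id=3 → no match; kept with NULLs on the p side.
- a[1] auth_id=NULL → no match; kept with NULLs on the p side.
- a[2] auth_id=5 → no match; kept with NULLs on the p side.
- a[3] auth_id=5 → no match; kept with NULLs on the p side.
- a[4] auth_id=5 → no match; kept with NULLs on the p side.
- a[5] auth_id=3 → no match; kept with NULLs on the p side.
After projecting and ordering:
a.auth_id | p.title
3 | NULL
3 | NULL
5 | NULL
5 | NULL
5 | NULL
NULL | NULL

(3, NULL); (3, NULL); (5, NULL); (5, NULL); (5, NULL); (NULL, NULL)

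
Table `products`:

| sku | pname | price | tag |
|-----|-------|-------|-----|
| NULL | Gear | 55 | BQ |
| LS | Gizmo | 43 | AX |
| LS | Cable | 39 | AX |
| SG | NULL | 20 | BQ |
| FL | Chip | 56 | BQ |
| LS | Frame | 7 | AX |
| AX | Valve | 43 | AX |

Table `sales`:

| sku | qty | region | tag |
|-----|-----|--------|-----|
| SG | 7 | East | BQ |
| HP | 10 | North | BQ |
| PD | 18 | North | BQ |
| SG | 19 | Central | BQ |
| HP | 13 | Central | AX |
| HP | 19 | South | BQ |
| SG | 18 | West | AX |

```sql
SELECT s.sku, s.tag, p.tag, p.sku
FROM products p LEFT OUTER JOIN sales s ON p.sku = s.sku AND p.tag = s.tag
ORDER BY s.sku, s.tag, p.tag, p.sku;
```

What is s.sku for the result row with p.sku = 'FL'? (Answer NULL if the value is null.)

NULL

LEFT JOIN keeps every row from `products`; unmatched rows get NULL for `sales`'s columns.
Matching on p.sku = s.sku AND p.tag = s.tag. A NULL in a compared column never satisfies the condition.
Matched pairs: 2; unmatched p rows kept: 6.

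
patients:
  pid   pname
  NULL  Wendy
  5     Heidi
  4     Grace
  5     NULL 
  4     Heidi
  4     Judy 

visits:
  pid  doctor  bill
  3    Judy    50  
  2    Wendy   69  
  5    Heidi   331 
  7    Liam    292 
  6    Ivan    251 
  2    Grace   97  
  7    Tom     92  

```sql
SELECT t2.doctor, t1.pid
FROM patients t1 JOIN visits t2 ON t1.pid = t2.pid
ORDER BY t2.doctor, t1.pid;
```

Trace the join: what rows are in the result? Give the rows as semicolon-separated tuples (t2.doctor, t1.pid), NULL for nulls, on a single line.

(Heidi, 5); (Heidi, 5)

INNER JOIN keeps only pairs where the ON condition holds.
Matching on t1.pid = t2.pid. A NULL in a compared column never satisfies the condition.
Matched pairs: 2.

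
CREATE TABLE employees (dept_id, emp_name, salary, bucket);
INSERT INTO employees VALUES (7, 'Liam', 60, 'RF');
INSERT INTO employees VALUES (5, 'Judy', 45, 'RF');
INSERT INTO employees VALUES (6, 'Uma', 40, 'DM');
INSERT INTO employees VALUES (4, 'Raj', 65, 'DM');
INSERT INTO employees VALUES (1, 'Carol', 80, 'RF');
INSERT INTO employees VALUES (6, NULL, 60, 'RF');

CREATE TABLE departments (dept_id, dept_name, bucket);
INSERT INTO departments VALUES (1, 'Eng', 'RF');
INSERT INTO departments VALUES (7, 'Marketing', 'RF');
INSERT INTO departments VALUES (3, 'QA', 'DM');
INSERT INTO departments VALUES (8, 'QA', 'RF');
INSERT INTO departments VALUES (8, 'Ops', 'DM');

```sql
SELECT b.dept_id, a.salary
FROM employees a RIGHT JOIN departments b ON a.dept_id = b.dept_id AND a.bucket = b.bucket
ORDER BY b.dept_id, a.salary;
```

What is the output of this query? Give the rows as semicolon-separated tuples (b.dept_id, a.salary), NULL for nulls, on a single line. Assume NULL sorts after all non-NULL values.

(1, 80); (3, NULL); (7, 60); (8, NULL); (8, NULL)

RIGHT JOIN keeps every row from `departments`; unmatched rows get NULL for `employees`'s columns.
Matching on a.dept_id = b.dept_id AND a.bucket = b.bucket.
Matched pairs: 2; unmatched b rows kept: 3.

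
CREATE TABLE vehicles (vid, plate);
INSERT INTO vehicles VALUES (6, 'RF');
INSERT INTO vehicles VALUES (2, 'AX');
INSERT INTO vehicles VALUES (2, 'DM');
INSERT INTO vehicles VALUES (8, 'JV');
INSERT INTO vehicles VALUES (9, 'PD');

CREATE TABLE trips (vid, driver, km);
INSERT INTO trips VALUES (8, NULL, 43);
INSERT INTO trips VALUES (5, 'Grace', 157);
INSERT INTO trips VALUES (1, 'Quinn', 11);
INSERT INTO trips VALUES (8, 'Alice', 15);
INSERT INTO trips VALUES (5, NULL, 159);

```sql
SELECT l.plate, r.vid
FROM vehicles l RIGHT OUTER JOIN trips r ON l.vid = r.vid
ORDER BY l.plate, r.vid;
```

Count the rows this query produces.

5

RIGHT JOIN keeps every row from `trips`; unmatched rows get NULL for `vehicles`'s columns.
Matching on l.vid = r.vid.
Matched pairs: 2; unmatched r rows kept: 3.
Total: 2 matched + 3 padded = 5 rows.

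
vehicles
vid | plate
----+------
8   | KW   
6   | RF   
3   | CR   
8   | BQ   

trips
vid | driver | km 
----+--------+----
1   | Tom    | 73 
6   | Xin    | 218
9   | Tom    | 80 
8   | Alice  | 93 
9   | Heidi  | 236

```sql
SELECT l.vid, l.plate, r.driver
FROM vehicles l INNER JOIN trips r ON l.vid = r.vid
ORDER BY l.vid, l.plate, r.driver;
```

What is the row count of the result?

INNER JOIN keeps only pairs where the ON condition holds.
Matching on l.vid = r.vid.
- l[0] vid=8 → 1 match(es) in r → 1 row(s).
- l[1] vid=6 → 1 match(es) in r → 1 row(s).
- l[2] vid=3 → no match; dropped.
- l[3] vid=8 → 1 match(es) in r → 1 row(s).
Total: 3 rows.

3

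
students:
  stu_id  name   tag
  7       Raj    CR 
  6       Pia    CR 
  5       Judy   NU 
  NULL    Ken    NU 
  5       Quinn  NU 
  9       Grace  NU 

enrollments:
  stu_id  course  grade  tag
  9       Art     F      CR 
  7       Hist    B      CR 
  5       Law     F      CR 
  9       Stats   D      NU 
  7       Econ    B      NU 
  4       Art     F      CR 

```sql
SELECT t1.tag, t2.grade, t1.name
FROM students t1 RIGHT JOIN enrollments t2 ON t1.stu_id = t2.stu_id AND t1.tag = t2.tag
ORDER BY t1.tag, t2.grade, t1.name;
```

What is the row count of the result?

RIGHT JOIN keeps every row from `enrollments`; unmatched rows get NULL for `students`'s columns.
Matching on t1.stu_id = t2.stu_id AND t1.tag = t2.tag. A NULL in a compared column never satisfies the condition.
- t1 row (stu_id=7, tag=CR): matches 1 t2 row(s) → 1 output row(s).
- t1 row (stu_id=6, tag=CR): no match.
- t1 row (stu_id=5, tag=NU): no match.
- t1 row (stu_id=NULL, tag=NU): no match.
- t1 row (stu_id=5, tag=NU): no match.
- t1 row (stu_id=9, tag=NU): matches 1 t2 row(s) → 1 output row(s).
- plus 4 unmatched t2 row(s), each kept with NULL t1 columns.
Total: 2 matched + 4 padded = 6 rows.

6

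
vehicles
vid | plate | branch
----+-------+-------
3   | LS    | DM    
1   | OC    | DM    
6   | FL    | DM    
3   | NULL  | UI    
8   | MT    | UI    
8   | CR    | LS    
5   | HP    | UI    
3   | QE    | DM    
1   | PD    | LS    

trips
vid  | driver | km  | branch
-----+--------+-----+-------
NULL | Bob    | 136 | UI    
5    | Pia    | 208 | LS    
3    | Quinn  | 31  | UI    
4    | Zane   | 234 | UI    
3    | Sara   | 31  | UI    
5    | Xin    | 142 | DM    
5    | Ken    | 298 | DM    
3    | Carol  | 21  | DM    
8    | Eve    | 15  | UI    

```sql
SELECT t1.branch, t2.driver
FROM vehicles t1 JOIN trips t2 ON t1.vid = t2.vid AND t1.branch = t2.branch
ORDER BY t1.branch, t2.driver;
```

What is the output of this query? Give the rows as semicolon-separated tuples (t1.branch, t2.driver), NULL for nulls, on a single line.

(DM, Carol); (DM, Carol); (UI, Eve); (UI, Quinn); (UI, Sara)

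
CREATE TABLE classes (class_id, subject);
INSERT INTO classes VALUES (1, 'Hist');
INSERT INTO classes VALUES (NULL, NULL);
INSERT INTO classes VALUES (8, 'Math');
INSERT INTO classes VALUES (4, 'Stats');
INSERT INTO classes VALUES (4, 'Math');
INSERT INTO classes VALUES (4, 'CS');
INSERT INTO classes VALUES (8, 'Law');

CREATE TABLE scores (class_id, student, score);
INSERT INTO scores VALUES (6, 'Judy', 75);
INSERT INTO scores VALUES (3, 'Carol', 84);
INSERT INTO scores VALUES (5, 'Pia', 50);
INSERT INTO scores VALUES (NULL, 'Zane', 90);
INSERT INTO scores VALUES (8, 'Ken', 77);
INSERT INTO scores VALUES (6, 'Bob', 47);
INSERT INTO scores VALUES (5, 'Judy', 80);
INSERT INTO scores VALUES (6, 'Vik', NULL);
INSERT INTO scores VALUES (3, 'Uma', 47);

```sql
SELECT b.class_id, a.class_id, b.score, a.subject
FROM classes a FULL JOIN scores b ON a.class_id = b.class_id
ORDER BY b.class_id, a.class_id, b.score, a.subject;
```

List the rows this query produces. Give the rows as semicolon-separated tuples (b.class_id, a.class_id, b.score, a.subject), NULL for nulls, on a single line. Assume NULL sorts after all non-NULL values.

FULL OUTER JOIN keeps every row from both sides; unmatched rows get NULL for the other side's columns.
Matching on a.class_id = b.class_id. A NULL in a compared column never satisfies the condition.
- class_id=1: no b row matches, row kept with b columns NULL.
- class_id=NULL: no b row matches, row kept with b columns NULL.
- class_id=8: 1 matching b row(s), so 1 row(s) emitted.
- class_id=4: no b row matches, row kept with b columns NULL.
- class_id=4: no b row matches, row kept with b columns NULL.
- class_id=4: no b row matches, row kept with b columns NULL.
- class_id=8: 1 matching b row(s), so 1 row(s) emitted.
- plus 8 unmatched b row(s), each kept with NULL a columns.

(3, NULL, 47, NULL); (3, NULL, 84, NULL); (5, NULL, 50, NULL); (5, NULL, 80, NULL); (6, NULL, 47, NULL); (6, NULL, 75, NULL); (6, NULL, NULL, NULL); (8, 8, 77, Law); (8, 8, 77, Math); (NULL, 1, NULL, Hist); (NULL, 4, NULL, CS); (NULL, 4, NULL, Math); (NULL, 4, NULL, Stats); (NULL, NULL, 90, NULL); (NULL, NULL, NULL, NULL)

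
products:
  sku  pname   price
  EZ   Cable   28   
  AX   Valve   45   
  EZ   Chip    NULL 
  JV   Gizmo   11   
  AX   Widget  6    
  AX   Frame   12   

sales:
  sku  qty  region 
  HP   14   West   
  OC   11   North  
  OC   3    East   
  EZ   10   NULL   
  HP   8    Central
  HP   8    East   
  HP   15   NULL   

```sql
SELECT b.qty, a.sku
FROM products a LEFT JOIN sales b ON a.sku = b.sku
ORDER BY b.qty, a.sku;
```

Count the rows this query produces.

6

LEFT JOIN keeps every row from `products`; unmatched rows get NULL for `sales`'s columns.
Matching on a.sku = b.sku.
- a row (sku=EZ): matches 1 b row(s) → 1 output row(s).
- a row (sku=AX): no match → kept, b columns NULL.
- a row (sku=EZ): matches 1 b row(s) → 1 output row(s).
- a row (sku=JV): no match → kept, b columns NULL.
- a row (sku=AX): no match → kept, b columns NULL.
- a row (sku=AX): no match → kept, b columns NULL.
Total: 2 matched + 4 padded = 6 rows.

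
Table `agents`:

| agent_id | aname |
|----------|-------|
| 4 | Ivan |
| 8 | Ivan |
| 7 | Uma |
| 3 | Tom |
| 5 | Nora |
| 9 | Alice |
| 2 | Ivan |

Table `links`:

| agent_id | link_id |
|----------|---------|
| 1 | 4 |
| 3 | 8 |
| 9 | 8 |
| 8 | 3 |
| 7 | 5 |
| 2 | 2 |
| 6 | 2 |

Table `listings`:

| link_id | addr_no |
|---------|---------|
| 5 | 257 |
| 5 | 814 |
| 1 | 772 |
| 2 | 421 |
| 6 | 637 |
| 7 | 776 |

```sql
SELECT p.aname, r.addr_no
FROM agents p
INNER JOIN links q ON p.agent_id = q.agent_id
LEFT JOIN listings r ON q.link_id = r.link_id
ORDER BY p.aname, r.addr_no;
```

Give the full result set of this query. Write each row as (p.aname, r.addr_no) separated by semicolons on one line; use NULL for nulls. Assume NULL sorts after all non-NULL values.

(Alice, NULL); (Ivan, 421); (Ivan, NULL); (Tom, NULL); (Uma, 257); (Uma, 814)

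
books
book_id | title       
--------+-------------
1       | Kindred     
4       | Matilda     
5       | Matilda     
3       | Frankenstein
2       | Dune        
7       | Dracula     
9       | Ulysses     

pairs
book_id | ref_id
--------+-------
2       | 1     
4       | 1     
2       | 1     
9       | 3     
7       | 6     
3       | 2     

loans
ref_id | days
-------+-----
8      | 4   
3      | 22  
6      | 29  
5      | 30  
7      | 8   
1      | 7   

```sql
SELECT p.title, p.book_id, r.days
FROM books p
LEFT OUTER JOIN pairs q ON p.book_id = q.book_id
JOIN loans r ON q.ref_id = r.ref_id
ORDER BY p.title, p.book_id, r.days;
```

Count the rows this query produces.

5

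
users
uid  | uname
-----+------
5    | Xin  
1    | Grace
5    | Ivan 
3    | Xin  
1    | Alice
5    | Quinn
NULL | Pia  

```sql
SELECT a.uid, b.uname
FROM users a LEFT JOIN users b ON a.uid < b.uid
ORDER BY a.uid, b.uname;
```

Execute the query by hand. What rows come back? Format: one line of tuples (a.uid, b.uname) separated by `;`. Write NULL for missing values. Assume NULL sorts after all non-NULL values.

(1, Ivan); (1, Ivan); (1, Quinn); (1, Quinn); (1, Xin); (1, Xin); (1, Xin); (1, Xin); (3, Ivan); (3, Quinn); (3, Xin); (5, NULL); (5, NULL); (5, NULL); (NULL, NULL)

LEFT JOIN keeps every row from `users a`; unmatched rows get NULL for `users b`'s columns.
Matching on a.uid < b.uid. A NULL in a compared column never satisfies the condition.
Matched pairs: 11; unmatched a rows kept: 4.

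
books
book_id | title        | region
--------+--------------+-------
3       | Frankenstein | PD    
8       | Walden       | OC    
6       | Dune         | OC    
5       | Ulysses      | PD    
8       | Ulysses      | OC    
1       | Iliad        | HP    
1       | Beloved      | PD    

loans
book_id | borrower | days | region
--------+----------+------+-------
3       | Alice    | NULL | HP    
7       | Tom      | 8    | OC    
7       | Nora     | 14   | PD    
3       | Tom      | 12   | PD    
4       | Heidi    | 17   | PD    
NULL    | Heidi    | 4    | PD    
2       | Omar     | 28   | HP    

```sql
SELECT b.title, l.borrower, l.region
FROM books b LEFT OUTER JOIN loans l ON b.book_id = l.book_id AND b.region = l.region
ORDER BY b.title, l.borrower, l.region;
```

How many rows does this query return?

7

LEFT JOIN keeps every row from `books`; unmatched rows get NULL for `loans`'s columns.
Matching on b.book_id = l.book_id AND b.region = l.region. A NULL in a compared column never satisfies the condition.
Matched pairs: 1; unmatched b rows kept: 6.
Total: 1 matched + 6 padded = 7 rows.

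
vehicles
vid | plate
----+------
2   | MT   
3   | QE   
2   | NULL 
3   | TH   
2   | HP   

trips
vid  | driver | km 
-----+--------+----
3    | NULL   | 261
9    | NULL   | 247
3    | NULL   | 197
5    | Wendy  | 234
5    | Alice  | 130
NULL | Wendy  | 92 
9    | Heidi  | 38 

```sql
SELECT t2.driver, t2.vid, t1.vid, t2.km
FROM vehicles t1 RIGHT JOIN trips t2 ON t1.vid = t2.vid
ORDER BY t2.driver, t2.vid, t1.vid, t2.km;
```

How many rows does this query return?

RIGHT JOIN keeps every row from `trips`; unmatched rows get NULL for `vehicles`'s columns.
Matching on t1.vid = t2.vid. A NULL in a compared column never satisfies the condition.
Matched pairs: 4; unmatched t2 rows kept: 5.
Total: 4 matched + 5 padded = 9 rows.

9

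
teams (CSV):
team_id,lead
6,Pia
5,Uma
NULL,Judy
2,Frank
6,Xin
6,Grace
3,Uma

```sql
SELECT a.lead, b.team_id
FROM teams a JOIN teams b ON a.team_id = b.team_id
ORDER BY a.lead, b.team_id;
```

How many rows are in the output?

INNER JOIN keeps only pairs where the ON condition holds.
Matching on a.team_id = b.team_id. A NULL in a compared column never satisfies the condition.
Matched pairs: 12.
Total: 12 rows.

12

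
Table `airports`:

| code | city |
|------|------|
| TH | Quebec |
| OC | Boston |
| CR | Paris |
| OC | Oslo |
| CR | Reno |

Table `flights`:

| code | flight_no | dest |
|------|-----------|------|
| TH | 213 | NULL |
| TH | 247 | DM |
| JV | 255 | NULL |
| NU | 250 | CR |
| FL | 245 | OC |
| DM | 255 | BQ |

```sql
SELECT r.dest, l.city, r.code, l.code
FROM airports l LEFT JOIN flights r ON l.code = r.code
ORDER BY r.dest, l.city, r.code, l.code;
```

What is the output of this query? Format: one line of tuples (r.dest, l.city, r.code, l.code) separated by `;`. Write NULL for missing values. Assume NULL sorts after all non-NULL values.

(DM, Quebec, TH, TH); (NULL, Boston, NULL, OC); (NULL, Oslo, NULL, OC); (NULL, Paris, NULL, CR); (NULL, Quebec, TH, TH); (NULL, Reno, NULL, CR)

LEFT JOIN keeps every row from `airports`; unmatched rows get NULL for `flights`'s columns.
Matching on l.code = r.code.
Matched pairs: 2; unmatched l rows kept: 4.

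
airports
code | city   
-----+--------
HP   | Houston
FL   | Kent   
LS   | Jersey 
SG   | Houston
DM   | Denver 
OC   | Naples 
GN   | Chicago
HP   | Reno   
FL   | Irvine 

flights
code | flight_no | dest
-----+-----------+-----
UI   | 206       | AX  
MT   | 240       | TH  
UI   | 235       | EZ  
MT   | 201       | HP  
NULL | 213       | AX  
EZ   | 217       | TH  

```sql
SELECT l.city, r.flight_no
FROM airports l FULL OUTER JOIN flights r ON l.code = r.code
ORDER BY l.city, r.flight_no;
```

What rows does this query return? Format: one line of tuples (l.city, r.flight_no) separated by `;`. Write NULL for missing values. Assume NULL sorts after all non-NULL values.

(Chicago, NULL); (Denver, NULL); (Houston, NULL); (Houston, NULL); (Irvine, NULL); (Jersey, NULL); (Kent, NULL); (Naples, NULL); (Reno, NULL); (NULL, 201); (NULL, 206); (NULL, 213); (NULL, 217); (NULL, 235); (NULL, 240)

FULL OUTER JOIN keeps every row from both sides; unmatched rows get NULL for the other side's columns.
Matching on l.code = r.code. A NULL in a compared column never satisfies the condition.
- l[0] code=HP → no match; kept with NULLs on the r side.
- l[1] code=FL → no match; kept with NULLs on the r side.
- l[2] code=LS → no match; kept with NULLs on the r side.
- l[3] code=SG → no match; kept with NULLs on the r side.
- l[4] code=DM → no match; kept with NULLs on the r side.
- l[5] code=OC → no match; kept with NULLs on the r side.
- l[6] code=GN → no match; kept with NULLs on the r side.
- l[7] code=HP → no match; kept with NULLs on the r side.
- l[8] code=FL → no match; kept with NULLs on the r side.
- plus 6 unmatched r row(s), each kept with NULL l columns.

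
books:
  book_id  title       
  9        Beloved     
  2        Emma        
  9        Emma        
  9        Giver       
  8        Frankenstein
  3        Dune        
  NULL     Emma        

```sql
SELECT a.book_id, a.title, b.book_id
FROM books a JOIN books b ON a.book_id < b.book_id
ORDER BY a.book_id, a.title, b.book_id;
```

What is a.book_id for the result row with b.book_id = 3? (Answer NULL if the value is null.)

INNER JOIN keeps only pairs where the ON condition holds.
Matching on a.book_id < b.book_id. A NULL in a compared column never satisfies the condition.
Matched pairs: 12.

2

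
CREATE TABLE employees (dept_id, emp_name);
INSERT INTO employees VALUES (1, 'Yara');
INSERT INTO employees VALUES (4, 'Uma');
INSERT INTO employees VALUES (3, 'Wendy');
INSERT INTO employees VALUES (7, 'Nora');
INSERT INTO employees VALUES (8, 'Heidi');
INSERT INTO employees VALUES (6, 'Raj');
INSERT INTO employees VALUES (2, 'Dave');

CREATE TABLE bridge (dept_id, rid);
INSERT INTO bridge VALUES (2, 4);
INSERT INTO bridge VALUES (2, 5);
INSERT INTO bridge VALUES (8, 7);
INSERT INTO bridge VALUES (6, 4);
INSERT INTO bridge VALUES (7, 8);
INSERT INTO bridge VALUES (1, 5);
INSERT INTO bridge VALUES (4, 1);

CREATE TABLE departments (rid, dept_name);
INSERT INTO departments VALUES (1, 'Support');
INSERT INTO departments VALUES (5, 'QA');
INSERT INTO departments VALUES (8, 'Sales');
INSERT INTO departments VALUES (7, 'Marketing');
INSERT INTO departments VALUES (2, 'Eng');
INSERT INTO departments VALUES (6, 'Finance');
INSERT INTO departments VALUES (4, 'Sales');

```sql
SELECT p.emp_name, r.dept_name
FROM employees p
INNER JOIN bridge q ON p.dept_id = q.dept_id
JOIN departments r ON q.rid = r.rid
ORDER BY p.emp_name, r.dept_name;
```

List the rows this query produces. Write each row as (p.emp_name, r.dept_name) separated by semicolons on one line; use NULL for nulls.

Joins associate left-to-right: employees INNER JOIN bridge on dept_id gives 7 intermediate row(s).
Then INNER JOIN `departments r` on rid: keep only rows whose q.rid appears in r.

(Dave, QA); (Dave, Sales); (Heidi, Marketing); (Nora, Sales); (Raj, Sales); (Uma, Support); (Yara, QA)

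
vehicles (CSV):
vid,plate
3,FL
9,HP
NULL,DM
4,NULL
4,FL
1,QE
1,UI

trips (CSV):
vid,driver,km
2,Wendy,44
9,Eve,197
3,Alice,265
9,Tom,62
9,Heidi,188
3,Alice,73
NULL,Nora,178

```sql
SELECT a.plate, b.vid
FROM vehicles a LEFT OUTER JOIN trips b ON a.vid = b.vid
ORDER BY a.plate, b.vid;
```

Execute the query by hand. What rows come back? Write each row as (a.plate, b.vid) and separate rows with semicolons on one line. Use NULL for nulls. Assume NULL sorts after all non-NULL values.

LEFT JOIN keeps every row from `vehicles`; unmatched rows get NULL for `trips`'s columns.
Matching on a.vid = b.vid. A NULL in a compared column never satisfies the condition.
- a (vid=3) pairs with 2 row(s) of b.
- a (vid=9) pairs with 3 row(s) of b.
- a (vid=NULL) has no partner → padded with NULL.
- a (vid=4) has no partner → padded with NULL.
- a (vid=4) has no partner → padded with NULL.
- a (vid=1) has no partner → padded with NULL.
- a (vid=1) has no partner → padded with NULL.
After projecting and ordering:
a.plate | b.vid
DM | NULL
FL | 3
FL | 3
FL | NULL
HP | 9
HP | 9
HP | 9
QE | NULL
UI | NULL
NULL | NULL

(DM, NULL); (FL, 3); (FL, 3); (FL, NULL); (HP, 9); (HP, 9); (HP, 9); (QE, NULL); (UI, NULL); (NULL, NULL)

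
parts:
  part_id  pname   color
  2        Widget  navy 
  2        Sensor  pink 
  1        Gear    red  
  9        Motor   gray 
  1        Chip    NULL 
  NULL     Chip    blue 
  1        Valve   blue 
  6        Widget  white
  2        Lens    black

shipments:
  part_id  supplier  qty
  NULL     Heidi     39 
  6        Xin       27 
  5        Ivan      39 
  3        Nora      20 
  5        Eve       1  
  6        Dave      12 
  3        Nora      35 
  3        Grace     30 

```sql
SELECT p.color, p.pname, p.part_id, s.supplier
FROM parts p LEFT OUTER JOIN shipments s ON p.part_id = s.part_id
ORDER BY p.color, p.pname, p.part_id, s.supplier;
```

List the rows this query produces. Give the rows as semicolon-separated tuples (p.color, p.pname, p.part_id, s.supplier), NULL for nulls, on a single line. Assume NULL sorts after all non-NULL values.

(black, Lens, 2, NULL); (blue, Chip, NULL, NULL); (blue, Valve, 1, NULL); (gray, Motor, 9, NULL); (navy, Widget, 2, NULL); (pink, Sensor, 2, NULL); (red, Gear, 1, NULL); (white, Widget, 6, Dave); (white, Widget, 6, Xin); (NULL, Chip, 1, NULL)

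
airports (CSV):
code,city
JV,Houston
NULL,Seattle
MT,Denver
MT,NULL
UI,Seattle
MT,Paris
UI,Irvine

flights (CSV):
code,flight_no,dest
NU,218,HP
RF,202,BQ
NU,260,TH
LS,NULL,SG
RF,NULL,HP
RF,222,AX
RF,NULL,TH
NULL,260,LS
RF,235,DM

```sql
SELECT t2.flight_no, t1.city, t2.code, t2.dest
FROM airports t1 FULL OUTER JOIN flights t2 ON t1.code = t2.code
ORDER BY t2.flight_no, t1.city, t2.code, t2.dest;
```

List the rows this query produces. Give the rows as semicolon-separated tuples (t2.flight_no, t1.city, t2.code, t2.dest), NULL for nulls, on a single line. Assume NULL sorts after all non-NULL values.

FULL OUTER JOIN keeps every row from both sides; unmatched rows get NULL for the other side's columns.
Matching on t1.code = t2.code. A NULL in a compared column never satisfies the condition.
Matched pairs: 0; unmatched t1 rows kept: 7; unmatched t2 rows kept: 9.

(202, NULL, RF, BQ); (218, NULL, NU, HP); (222, NULL, RF, AX); (235, NULL, RF, DM); (260, NULL, NU, TH); (260, NULL, NULL, LS); (NULL, Denver, NULL, NULL); (NULL, Houston, NULL, NULL); (NULL, Irvine, NULL, NULL); (NULL, Paris, NULL, NULL); (NULL, Seattle, NULL, NULL); (NULL, Seattle, NULL, NULL); (NULL, NULL, LS, SG); (NULL, NULL, RF, HP); (NULL, NULL, RF, TH); (NULL, NULL, NULL, NULL)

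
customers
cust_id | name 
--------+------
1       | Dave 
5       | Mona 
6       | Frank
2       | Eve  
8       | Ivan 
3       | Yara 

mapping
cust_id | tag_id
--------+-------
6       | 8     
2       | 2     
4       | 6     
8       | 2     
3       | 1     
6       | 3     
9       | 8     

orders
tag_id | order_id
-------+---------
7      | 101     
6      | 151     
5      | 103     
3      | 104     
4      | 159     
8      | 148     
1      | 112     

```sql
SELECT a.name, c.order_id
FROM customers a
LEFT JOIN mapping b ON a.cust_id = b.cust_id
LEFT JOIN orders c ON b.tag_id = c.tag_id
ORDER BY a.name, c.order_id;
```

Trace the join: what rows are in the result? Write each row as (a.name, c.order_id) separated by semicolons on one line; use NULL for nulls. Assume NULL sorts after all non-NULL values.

(Dave, NULL); (Eve, NULL); (Frank, 104); (Frank, 148); (Ivan, NULL); (Mona, NULL); (Yara, 112)

Joins associate left-to-right: customers LEFT JOIN mapping on cust_id gives 7 intermediate row(s).
Then LEFT JOIN `orders c` on tag_id: each of those 7 rows is kept; rows whose b.tag_id has no match in c get NULL for c's columns.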